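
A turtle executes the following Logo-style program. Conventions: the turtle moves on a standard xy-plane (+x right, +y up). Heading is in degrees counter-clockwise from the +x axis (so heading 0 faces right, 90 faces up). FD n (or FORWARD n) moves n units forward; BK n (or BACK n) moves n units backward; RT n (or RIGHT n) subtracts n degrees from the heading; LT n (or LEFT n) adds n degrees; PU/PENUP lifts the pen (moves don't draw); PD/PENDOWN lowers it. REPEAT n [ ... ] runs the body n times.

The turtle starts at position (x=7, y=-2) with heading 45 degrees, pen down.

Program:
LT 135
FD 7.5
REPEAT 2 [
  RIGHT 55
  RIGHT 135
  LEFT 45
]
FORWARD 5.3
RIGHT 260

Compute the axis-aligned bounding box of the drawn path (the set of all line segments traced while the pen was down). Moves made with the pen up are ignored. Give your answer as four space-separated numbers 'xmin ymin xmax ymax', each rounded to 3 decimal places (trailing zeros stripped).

Executing turtle program step by step:
Start: pos=(7,-2), heading=45, pen down
LT 135: heading 45 -> 180
FD 7.5: (7,-2) -> (-0.5,-2) [heading=180, draw]
REPEAT 2 [
  -- iteration 1/2 --
  RT 55: heading 180 -> 125
  RT 135: heading 125 -> 350
  LT 45: heading 350 -> 35
  -- iteration 2/2 --
  RT 55: heading 35 -> 340
  RT 135: heading 340 -> 205
  LT 45: heading 205 -> 250
]
FD 5.3: (-0.5,-2) -> (-2.313,-6.98) [heading=250, draw]
RT 260: heading 250 -> 350
Final: pos=(-2.313,-6.98), heading=350, 2 segment(s) drawn

Segment endpoints: x in {-2.313, -0.5, 7}, y in {-6.98, -2, -2}
xmin=-2.313, ymin=-6.98, xmax=7, ymax=-2

Answer: -2.313 -6.98 7 -2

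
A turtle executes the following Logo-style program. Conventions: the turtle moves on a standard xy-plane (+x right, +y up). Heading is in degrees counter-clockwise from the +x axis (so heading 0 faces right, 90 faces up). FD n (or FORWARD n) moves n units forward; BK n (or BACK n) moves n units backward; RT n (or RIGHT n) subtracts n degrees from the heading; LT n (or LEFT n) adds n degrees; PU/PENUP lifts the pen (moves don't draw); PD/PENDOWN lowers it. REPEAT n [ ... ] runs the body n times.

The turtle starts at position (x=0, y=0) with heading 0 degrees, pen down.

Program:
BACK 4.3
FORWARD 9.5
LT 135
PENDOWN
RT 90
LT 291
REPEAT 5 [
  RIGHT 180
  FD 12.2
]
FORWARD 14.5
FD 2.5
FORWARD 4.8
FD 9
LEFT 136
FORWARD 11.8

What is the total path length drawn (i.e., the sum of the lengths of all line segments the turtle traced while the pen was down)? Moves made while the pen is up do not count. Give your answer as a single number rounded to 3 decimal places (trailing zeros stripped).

Answer: 117.4

Derivation:
Executing turtle program step by step:
Start: pos=(0,0), heading=0, pen down
BK 4.3: (0,0) -> (-4.3,0) [heading=0, draw]
FD 9.5: (-4.3,0) -> (5.2,0) [heading=0, draw]
LT 135: heading 0 -> 135
PD: pen down
RT 90: heading 135 -> 45
LT 291: heading 45 -> 336
REPEAT 5 [
  -- iteration 1/5 --
  RT 180: heading 336 -> 156
  FD 12.2: (5.2,0) -> (-5.945,4.962) [heading=156, draw]
  -- iteration 2/5 --
  RT 180: heading 156 -> 336
  FD 12.2: (-5.945,4.962) -> (5.2,0) [heading=336, draw]
  -- iteration 3/5 --
  RT 180: heading 336 -> 156
  FD 12.2: (5.2,0) -> (-5.945,4.962) [heading=156, draw]
  -- iteration 4/5 --
  RT 180: heading 156 -> 336
  FD 12.2: (-5.945,4.962) -> (5.2,0) [heading=336, draw]
  -- iteration 5/5 --
  RT 180: heading 336 -> 156
  FD 12.2: (5.2,0) -> (-5.945,4.962) [heading=156, draw]
]
FD 14.5: (-5.945,4.962) -> (-19.192,10.86) [heading=156, draw]
FD 2.5: (-19.192,10.86) -> (-21.476,11.877) [heading=156, draw]
FD 4.8: (-21.476,11.877) -> (-25.861,13.829) [heading=156, draw]
FD 9: (-25.861,13.829) -> (-34.082,17.49) [heading=156, draw]
LT 136: heading 156 -> 292
FD 11.8: (-34.082,17.49) -> (-29.662,6.549) [heading=292, draw]
Final: pos=(-29.662,6.549), heading=292, 12 segment(s) drawn

Segment lengths:
  seg 1: (0,0) -> (-4.3,0), length = 4.3
  seg 2: (-4.3,0) -> (5.2,0), length = 9.5
  seg 3: (5.2,0) -> (-5.945,4.962), length = 12.2
  seg 4: (-5.945,4.962) -> (5.2,0), length = 12.2
  seg 5: (5.2,0) -> (-5.945,4.962), length = 12.2
  seg 6: (-5.945,4.962) -> (5.2,0), length = 12.2
  seg 7: (5.2,0) -> (-5.945,4.962), length = 12.2
  seg 8: (-5.945,4.962) -> (-19.192,10.86), length = 14.5
  seg 9: (-19.192,10.86) -> (-21.476,11.877), length = 2.5
  seg 10: (-21.476,11.877) -> (-25.861,13.829), length = 4.8
  seg 11: (-25.861,13.829) -> (-34.082,17.49), length = 9
  seg 12: (-34.082,17.49) -> (-29.662,6.549), length = 11.8
Total = 117.4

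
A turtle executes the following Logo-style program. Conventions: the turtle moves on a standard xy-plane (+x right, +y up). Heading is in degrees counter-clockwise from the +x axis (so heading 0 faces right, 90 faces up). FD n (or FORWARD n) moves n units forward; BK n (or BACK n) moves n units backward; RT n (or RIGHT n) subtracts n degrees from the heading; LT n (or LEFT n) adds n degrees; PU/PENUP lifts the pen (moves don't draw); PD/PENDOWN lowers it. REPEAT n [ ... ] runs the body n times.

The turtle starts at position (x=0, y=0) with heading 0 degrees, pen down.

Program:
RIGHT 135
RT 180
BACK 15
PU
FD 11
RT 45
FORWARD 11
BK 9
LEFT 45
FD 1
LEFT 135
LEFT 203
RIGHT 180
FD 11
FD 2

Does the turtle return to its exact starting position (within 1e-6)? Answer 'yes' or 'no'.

Answer: no

Derivation:
Executing turtle program step by step:
Start: pos=(0,0), heading=0, pen down
RT 135: heading 0 -> 225
RT 180: heading 225 -> 45
BK 15: (0,0) -> (-10.607,-10.607) [heading=45, draw]
PU: pen up
FD 11: (-10.607,-10.607) -> (-2.828,-2.828) [heading=45, move]
RT 45: heading 45 -> 0
FD 11: (-2.828,-2.828) -> (8.172,-2.828) [heading=0, move]
BK 9: (8.172,-2.828) -> (-0.828,-2.828) [heading=0, move]
LT 45: heading 0 -> 45
FD 1: (-0.828,-2.828) -> (-0.121,-2.121) [heading=45, move]
LT 135: heading 45 -> 180
LT 203: heading 180 -> 23
RT 180: heading 23 -> 203
FD 11: (-0.121,-2.121) -> (-10.247,-6.419) [heading=203, move]
FD 2: (-10.247,-6.419) -> (-12.088,-7.201) [heading=203, move]
Final: pos=(-12.088,-7.201), heading=203, 1 segment(s) drawn

Start position: (0, 0)
Final position: (-12.088, -7.201)
Distance = 14.07; >= 1e-6 -> NOT closed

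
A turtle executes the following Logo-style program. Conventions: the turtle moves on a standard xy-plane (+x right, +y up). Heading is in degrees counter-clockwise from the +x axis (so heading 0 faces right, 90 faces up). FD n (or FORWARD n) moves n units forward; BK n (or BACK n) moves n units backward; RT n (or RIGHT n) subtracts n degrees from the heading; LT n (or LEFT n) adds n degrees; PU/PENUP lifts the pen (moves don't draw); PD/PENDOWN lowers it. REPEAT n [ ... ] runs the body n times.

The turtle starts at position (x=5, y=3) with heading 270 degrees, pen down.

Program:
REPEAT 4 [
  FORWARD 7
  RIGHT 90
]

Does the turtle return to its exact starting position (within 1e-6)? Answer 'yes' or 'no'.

Answer: yes

Derivation:
Executing turtle program step by step:
Start: pos=(5,3), heading=270, pen down
REPEAT 4 [
  -- iteration 1/4 --
  FD 7: (5,3) -> (5,-4) [heading=270, draw]
  RT 90: heading 270 -> 180
  -- iteration 2/4 --
  FD 7: (5,-4) -> (-2,-4) [heading=180, draw]
  RT 90: heading 180 -> 90
  -- iteration 3/4 --
  FD 7: (-2,-4) -> (-2,3) [heading=90, draw]
  RT 90: heading 90 -> 0
  -- iteration 4/4 --
  FD 7: (-2,3) -> (5,3) [heading=0, draw]
  RT 90: heading 0 -> 270
]
Final: pos=(5,3), heading=270, 4 segment(s) drawn

Start position: (5, 3)
Final position: (5, 3)
Distance = 0; < 1e-6 -> CLOSED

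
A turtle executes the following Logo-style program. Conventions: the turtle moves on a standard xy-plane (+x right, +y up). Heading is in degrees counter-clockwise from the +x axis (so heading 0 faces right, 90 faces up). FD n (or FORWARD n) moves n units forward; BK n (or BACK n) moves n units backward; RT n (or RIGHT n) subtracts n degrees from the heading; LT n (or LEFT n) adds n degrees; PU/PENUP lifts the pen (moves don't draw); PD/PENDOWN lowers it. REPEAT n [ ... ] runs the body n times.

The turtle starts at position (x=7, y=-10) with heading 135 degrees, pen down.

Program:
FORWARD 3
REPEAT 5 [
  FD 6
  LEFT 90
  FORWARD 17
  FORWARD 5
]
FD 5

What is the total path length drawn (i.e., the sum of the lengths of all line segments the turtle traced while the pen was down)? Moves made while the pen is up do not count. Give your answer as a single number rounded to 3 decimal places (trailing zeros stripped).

Answer: 148

Derivation:
Executing turtle program step by step:
Start: pos=(7,-10), heading=135, pen down
FD 3: (7,-10) -> (4.879,-7.879) [heading=135, draw]
REPEAT 5 [
  -- iteration 1/5 --
  FD 6: (4.879,-7.879) -> (0.636,-3.636) [heading=135, draw]
  LT 90: heading 135 -> 225
  FD 17: (0.636,-3.636) -> (-11.385,-15.657) [heading=225, draw]
  FD 5: (-11.385,-15.657) -> (-14.92,-19.192) [heading=225, draw]
  -- iteration 2/5 --
  FD 6: (-14.92,-19.192) -> (-19.163,-23.435) [heading=225, draw]
  LT 90: heading 225 -> 315
  FD 17: (-19.163,-23.435) -> (-7.142,-35.456) [heading=315, draw]
  FD 5: (-7.142,-35.456) -> (-3.607,-38.991) [heading=315, draw]
  -- iteration 3/5 --
  FD 6: (-3.607,-38.991) -> (0.636,-43.234) [heading=315, draw]
  LT 90: heading 315 -> 45
  FD 17: (0.636,-43.234) -> (12.657,-31.213) [heading=45, draw]
  FD 5: (12.657,-31.213) -> (16.192,-27.678) [heading=45, draw]
  -- iteration 4/5 --
  FD 6: (16.192,-27.678) -> (20.435,-23.435) [heading=45, draw]
  LT 90: heading 45 -> 135
  FD 17: (20.435,-23.435) -> (8.414,-11.414) [heading=135, draw]
  FD 5: (8.414,-11.414) -> (4.879,-7.879) [heading=135, draw]
  -- iteration 5/5 --
  FD 6: (4.879,-7.879) -> (0.636,-3.636) [heading=135, draw]
  LT 90: heading 135 -> 225
  FD 17: (0.636,-3.636) -> (-11.385,-15.657) [heading=225, draw]
  FD 5: (-11.385,-15.657) -> (-14.92,-19.192) [heading=225, draw]
]
FD 5: (-14.92,-19.192) -> (-18.456,-22.728) [heading=225, draw]
Final: pos=(-18.456,-22.728), heading=225, 17 segment(s) drawn

Segment lengths:
  seg 1: (7,-10) -> (4.879,-7.879), length = 3
  seg 2: (4.879,-7.879) -> (0.636,-3.636), length = 6
  seg 3: (0.636,-3.636) -> (-11.385,-15.657), length = 17
  seg 4: (-11.385,-15.657) -> (-14.92,-19.192), length = 5
  seg 5: (-14.92,-19.192) -> (-19.163,-23.435), length = 6
  seg 6: (-19.163,-23.435) -> (-7.142,-35.456), length = 17
  seg 7: (-7.142,-35.456) -> (-3.607,-38.991), length = 5
  seg 8: (-3.607,-38.991) -> (0.636,-43.234), length = 6
  seg 9: (0.636,-43.234) -> (12.657,-31.213), length = 17
  seg 10: (12.657,-31.213) -> (16.192,-27.678), length = 5
  seg 11: (16.192,-27.678) -> (20.435,-23.435), length = 6
  seg 12: (20.435,-23.435) -> (8.414,-11.414), length = 17
  seg 13: (8.414,-11.414) -> (4.879,-7.879), length = 5
  seg 14: (4.879,-7.879) -> (0.636,-3.636), length = 6
  seg 15: (0.636,-3.636) -> (-11.385,-15.657), length = 17
  seg 16: (-11.385,-15.657) -> (-14.92,-19.192), length = 5
  seg 17: (-14.92,-19.192) -> (-18.456,-22.728), length = 5
Total = 148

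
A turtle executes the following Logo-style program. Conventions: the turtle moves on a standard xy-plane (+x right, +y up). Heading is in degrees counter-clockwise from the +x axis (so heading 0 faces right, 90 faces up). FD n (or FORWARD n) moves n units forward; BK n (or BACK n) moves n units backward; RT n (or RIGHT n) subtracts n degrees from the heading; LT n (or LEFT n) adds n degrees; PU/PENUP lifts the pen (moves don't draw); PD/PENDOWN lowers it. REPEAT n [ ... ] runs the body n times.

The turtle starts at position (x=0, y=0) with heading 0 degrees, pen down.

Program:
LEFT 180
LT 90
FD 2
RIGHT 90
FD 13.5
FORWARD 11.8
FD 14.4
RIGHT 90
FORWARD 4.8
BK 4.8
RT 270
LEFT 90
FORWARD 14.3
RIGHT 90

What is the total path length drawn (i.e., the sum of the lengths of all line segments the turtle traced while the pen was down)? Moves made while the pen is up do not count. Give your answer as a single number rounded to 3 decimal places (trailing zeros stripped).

Executing turtle program step by step:
Start: pos=(0,0), heading=0, pen down
LT 180: heading 0 -> 180
LT 90: heading 180 -> 270
FD 2: (0,0) -> (0,-2) [heading=270, draw]
RT 90: heading 270 -> 180
FD 13.5: (0,-2) -> (-13.5,-2) [heading=180, draw]
FD 11.8: (-13.5,-2) -> (-25.3,-2) [heading=180, draw]
FD 14.4: (-25.3,-2) -> (-39.7,-2) [heading=180, draw]
RT 90: heading 180 -> 90
FD 4.8: (-39.7,-2) -> (-39.7,2.8) [heading=90, draw]
BK 4.8: (-39.7,2.8) -> (-39.7,-2) [heading=90, draw]
RT 270: heading 90 -> 180
LT 90: heading 180 -> 270
FD 14.3: (-39.7,-2) -> (-39.7,-16.3) [heading=270, draw]
RT 90: heading 270 -> 180
Final: pos=(-39.7,-16.3), heading=180, 7 segment(s) drawn

Segment lengths:
  seg 1: (0,0) -> (0,-2), length = 2
  seg 2: (0,-2) -> (-13.5,-2), length = 13.5
  seg 3: (-13.5,-2) -> (-25.3,-2), length = 11.8
  seg 4: (-25.3,-2) -> (-39.7,-2), length = 14.4
  seg 5: (-39.7,-2) -> (-39.7,2.8), length = 4.8
  seg 6: (-39.7,2.8) -> (-39.7,-2), length = 4.8
  seg 7: (-39.7,-2) -> (-39.7,-16.3), length = 14.3
Total = 65.6

Answer: 65.6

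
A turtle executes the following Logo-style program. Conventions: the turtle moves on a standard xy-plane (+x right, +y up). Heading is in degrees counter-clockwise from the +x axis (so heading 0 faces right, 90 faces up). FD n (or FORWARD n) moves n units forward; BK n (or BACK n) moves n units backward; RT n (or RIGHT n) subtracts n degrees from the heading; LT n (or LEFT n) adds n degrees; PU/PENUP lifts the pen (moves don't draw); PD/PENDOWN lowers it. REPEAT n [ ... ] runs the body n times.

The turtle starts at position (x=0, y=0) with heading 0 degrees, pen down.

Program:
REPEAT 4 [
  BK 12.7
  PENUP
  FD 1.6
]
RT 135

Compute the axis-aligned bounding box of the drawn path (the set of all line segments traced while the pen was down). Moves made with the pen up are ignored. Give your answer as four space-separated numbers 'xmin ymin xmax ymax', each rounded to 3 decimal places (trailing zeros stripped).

Answer: -12.7 0 0 0

Derivation:
Executing turtle program step by step:
Start: pos=(0,0), heading=0, pen down
REPEAT 4 [
  -- iteration 1/4 --
  BK 12.7: (0,0) -> (-12.7,0) [heading=0, draw]
  PU: pen up
  FD 1.6: (-12.7,0) -> (-11.1,0) [heading=0, move]
  -- iteration 2/4 --
  BK 12.7: (-11.1,0) -> (-23.8,0) [heading=0, move]
  PU: pen up
  FD 1.6: (-23.8,0) -> (-22.2,0) [heading=0, move]
  -- iteration 3/4 --
  BK 12.7: (-22.2,0) -> (-34.9,0) [heading=0, move]
  PU: pen up
  FD 1.6: (-34.9,0) -> (-33.3,0) [heading=0, move]
  -- iteration 4/4 --
  BK 12.7: (-33.3,0) -> (-46,0) [heading=0, move]
  PU: pen up
  FD 1.6: (-46,0) -> (-44.4,0) [heading=0, move]
]
RT 135: heading 0 -> 225
Final: pos=(-44.4,0), heading=225, 1 segment(s) drawn

Segment endpoints: x in {-12.7, 0}, y in {0}
xmin=-12.7, ymin=0, xmax=0, ymax=0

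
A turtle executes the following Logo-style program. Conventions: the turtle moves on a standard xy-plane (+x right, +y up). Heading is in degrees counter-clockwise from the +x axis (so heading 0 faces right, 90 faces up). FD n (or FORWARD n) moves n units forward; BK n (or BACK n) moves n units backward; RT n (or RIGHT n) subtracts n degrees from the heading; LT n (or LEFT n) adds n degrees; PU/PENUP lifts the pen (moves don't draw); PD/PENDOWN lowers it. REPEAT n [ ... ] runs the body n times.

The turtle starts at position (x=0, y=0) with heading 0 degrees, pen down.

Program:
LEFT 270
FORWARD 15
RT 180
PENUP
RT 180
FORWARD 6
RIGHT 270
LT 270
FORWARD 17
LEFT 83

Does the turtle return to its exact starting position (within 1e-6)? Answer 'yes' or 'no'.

Answer: no

Derivation:
Executing turtle program step by step:
Start: pos=(0,0), heading=0, pen down
LT 270: heading 0 -> 270
FD 15: (0,0) -> (0,-15) [heading=270, draw]
RT 180: heading 270 -> 90
PU: pen up
RT 180: heading 90 -> 270
FD 6: (0,-15) -> (0,-21) [heading=270, move]
RT 270: heading 270 -> 0
LT 270: heading 0 -> 270
FD 17: (0,-21) -> (0,-38) [heading=270, move]
LT 83: heading 270 -> 353
Final: pos=(0,-38), heading=353, 1 segment(s) drawn

Start position: (0, 0)
Final position: (0, -38)
Distance = 38; >= 1e-6 -> NOT closed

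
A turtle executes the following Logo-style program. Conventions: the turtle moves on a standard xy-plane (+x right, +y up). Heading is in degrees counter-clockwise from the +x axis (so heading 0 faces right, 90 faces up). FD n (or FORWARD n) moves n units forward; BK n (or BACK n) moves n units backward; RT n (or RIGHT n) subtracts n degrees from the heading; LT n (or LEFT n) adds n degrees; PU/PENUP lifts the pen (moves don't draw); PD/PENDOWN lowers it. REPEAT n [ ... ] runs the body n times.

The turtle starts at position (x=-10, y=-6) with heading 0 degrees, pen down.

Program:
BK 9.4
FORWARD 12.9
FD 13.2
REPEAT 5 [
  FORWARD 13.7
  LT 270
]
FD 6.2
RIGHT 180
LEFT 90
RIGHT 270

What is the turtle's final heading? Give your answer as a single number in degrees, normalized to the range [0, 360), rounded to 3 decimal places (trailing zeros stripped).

Answer: 270

Derivation:
Executing turtle program step by step:
Start: pos=(-10,-6), heading=0, pen down
BK 9.4: (-10,-6) -> (-19.4,-6) [heading=0, draw]
FD 12.9: (-19.4,-6) -> (-6.5,-6) [heading=0, draw]
FD 13.2: (-6.5,-6) -> (6.7,-6) [heading=0, draw]
REPEAT 5 [
  -- iteration 1/5 --
  FD 13.7: (6.7,-6) -> (20.4,-6) [heading=0, draw]
  LT 270: heading 0 -> 270
  -- iteration 2/5 --
  FD 13.7: (20.4,-6) -> (20.4,-19.7) [heading=270, draw]
  LT 270: heading 270 -> 180
  -- iteration 3/5 --
  FD 13.7: (20.4,-19.7) -> (6.7,-19.7) [heading=180, draw]
  LT 270: heading 180 -> 90
  -- iteration 4/5 --
  FD 13.7: (6.7,-19.7) -> (6.7,-6) [heading=90, draw]
  LT 270: heading 90 -> 0
  -- iteration 5/5 --
  FD 13.7: (6.7,-6) -> (20.4,-6) [heading=0, draw]
  LT 270: heading 0 -> 270
]
FD 6.2: (20.4,-6) -> (20.4,-12.2) [heading=270, draw]
RT 180: heading 270 -> 90
LT 90: heading 90 -> 180
RT 270: heading 180 -> 270
Final: pos=(20.4,-12.2), heading=270, 9 segment(s) drawn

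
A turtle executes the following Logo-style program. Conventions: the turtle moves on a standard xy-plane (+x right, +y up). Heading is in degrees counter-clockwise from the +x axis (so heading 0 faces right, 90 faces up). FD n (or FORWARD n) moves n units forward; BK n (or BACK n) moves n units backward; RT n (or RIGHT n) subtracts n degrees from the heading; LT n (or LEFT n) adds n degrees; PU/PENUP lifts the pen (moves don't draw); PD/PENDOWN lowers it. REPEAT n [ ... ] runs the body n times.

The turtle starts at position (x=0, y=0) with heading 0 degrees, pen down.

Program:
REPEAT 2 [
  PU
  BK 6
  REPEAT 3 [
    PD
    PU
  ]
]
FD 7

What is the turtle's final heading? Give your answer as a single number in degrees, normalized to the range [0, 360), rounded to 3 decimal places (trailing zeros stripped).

Executing turtle program step by step:
Start: pos=(0,0), heading=0, pen down
REPEAT 2 [
  -- iteration 1/2 --
  PU: pen up
  BK 6: (0,0) -> (-6,0) [heading=0, move]
  REPEAT 3 [
    -- iteration 1/3 --
    PD: pen down
    PU: pen up
    -- iteration 2/3 --
    PD: pen down
    PU: pen up
    -- iteration 3/3 --
    PD: pen down
    PU: pen up
  ]
  -- iteration 2/2 --
  PU: pen up
  BK 6: (-6,0) -> (-12,0) [heading=0, move]
  REPEAT 3 [
    -- iteration 1/3 --
    PD: pen down
    PU: pen up
    -- iteration 2/3 --
    PD: pen down
    PU: pen up
    -- iteration 3/3 --
    PD: pen down
    PU: pen up
  ]
]
FD 7: (-12,0) -> (-5,0) [heading=0, move]
Final: pos=(-5,0), heading=0, 0 segment(s) drawn

Answer: 0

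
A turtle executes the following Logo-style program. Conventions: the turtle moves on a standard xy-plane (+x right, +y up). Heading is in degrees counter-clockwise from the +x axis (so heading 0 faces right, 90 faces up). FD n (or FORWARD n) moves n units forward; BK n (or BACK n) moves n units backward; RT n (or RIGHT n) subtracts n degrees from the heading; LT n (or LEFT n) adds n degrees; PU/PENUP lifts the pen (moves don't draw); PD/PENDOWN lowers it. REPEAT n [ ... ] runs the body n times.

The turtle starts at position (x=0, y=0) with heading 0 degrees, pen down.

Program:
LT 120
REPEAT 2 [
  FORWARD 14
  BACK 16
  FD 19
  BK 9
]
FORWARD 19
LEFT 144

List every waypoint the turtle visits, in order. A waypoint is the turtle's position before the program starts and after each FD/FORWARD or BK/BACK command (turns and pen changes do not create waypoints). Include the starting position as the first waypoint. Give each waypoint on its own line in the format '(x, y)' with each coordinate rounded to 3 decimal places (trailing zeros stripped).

Executing turtle program step by step:
Start: pos=(0,0), heading=0, pen down
LT 120: heading 0 -> 120
REPEAT 2 [
  -- iteration 1/2 --
  FD 14: (0,0) -> (-7,12.124) [heading=120, draw]
  BK 16: (-7,12.124) -> (1,-1.732) [heading=120, draw]
  FD 19: (1,-1.732) -> (-8.5,14.722) [heading=120, draw]
  BK 9: (-8.5,14.722) -> (-4,6.928) [heading=120, draw]
  -- iteration 2/2 --
  FD 14: (-4,6.928) -> (-11,19.053) [heading=120, draw]
  BK 16: (-11,19.053) -> (-3,5.196) [heading=120, draw]
  FD 19: (-3,5.196) -> (-12.5,21.651) [heading=120, draw]
  BK 9: (-12.5,21.651) -> (-8,13.856) [heading=120, draw]
]
FD 19: (-8,13.856) -> (-17.5,30.311) [heading=120, draw]
LT 144: heading 120 -> 264
Final: pos=(-17.5,30.311), heading=264, 9 segment(s) drawn
Waypoints (10 total):
(0, 0)
(-7, 12.124)
(1, -1.732)
(-8.5, 14.722)
(-4, 6.928)
(-11, 19.053)
(-3, 5.196)
(-12.5, 21.651)
(-8, 13.856)
(-17.5, 30.311)

Answer: (0, 0)
(-7, 12.124)
(1, -1.732)
(-8.5, 14.722)
(-4, 6.928)
(-11, 19.053)
(-3, 5.196)
(-12.5, 21.651)
(-8, 13.856)
(-17.5, 30.311)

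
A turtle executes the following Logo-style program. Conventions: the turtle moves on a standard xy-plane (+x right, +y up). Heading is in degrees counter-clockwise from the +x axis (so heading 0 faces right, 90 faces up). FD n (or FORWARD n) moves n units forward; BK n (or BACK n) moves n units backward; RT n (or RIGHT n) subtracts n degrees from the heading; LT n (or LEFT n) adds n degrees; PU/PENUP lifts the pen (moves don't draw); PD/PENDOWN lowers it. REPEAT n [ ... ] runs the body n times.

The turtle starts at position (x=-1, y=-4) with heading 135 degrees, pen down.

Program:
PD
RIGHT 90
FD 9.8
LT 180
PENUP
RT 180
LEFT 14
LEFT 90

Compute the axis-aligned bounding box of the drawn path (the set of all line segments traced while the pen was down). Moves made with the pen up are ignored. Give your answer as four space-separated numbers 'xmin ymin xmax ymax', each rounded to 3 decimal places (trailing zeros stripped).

Executing turtle program step by step:
Start: pos=(-1,-4), heading=135, pen down
PD: pen down
RT 90: heading 135 -> 45
FD 9.8: (-1,-4) -> (5.93,2.93) [heading=45, draw]
LT 180: heading 45 -> 225
PU: pen up
RT 180: heading 225 -> 45
LT 14: heading 45 -> 59
LT 90: heading 59 -> 149
Final: pos=(5.93,2.93), heading=149, 1 segment(s) drawn

Segment endpoints: x in {-1, 5.93}, y in {-4, 2.93}
xmin=-1, ymin=-4, xmax=5.93, ymax=2.93

Answer: -1 -4 5.93 2.93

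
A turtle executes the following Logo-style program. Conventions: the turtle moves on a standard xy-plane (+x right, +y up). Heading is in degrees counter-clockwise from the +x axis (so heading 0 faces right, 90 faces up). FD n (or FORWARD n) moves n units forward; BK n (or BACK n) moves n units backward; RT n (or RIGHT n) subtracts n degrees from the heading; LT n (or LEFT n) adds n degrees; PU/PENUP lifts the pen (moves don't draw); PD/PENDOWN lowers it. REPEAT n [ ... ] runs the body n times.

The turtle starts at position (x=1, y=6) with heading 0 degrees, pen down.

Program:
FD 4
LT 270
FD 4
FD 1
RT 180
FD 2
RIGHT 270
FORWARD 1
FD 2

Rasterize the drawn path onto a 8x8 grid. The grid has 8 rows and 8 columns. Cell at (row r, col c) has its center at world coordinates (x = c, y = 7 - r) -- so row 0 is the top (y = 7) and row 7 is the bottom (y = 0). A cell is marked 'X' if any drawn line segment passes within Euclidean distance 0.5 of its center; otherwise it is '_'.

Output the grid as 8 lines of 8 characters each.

Segment 0: (1,6) -> (5,6)
Segment 1: (5,6) -> (5,2)
Segment 2: (5,2) -> (5,1)
Segment 3: (5,1) -> (5,3)
Segment 4: (5,3) -> (4,3)
Segment 5: (4,3) -> (2,3)

Answer: ________
_XXXXX__
_____X__
_____X__
__XXXX__
_____X__
_____X__
________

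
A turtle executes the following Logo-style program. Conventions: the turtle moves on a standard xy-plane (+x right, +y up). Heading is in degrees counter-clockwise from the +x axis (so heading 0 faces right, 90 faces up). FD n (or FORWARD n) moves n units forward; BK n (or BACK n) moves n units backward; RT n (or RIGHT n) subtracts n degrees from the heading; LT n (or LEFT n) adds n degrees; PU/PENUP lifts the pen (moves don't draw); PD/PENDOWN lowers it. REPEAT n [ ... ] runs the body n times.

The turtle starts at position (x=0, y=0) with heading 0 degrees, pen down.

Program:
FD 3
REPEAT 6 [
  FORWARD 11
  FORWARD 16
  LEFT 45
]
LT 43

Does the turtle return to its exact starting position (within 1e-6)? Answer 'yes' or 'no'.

Answer: no

Derivation:
Executing turtle program step by step:
Start: pos=(0,0), heading=0, pen down
FD 3: (0,0) -> (3,0) [heading=0, draw]
REPEAT 6 [
  -- iteration 1/6 --
  FD 11: (3,0) -> (14,0) [heading=0, draw]
  FD 16: (14,0) -> (30,0) [heading=0, draw]
  LT 45: heading 0 -> 45
  -- iteration 2/6 --
  FD 11: (30,0) -> (37.778,7.778) [heading=45, draw]
  FD 16: (37.778,7.778) -> (49.092,19.092) [heading=45, draw]
  LT 45: heading 45 -> 90
  -- iteration 3/6 --
  FD 11: (49.092,19.092) -> (49.092,30.092) [heading=90, draw]
  FD 16: (49.092,30.092) -> (49.092,46.092) [heading=90, draw]
  LT 45: heading 90 -> 135
  -- iteration 4/6 --
  FD 11: (49.092,46.092) -> (41.314,53.87) [heading=135, draw]
  FD 16: (41.314,53.87) -> (30,65.184) [heading=135, draw]
  LT 45: heading 135 -> 180
  -- iteration 5/6 --
  FD 11: (30,65.184) -> (19,65.184) [heading=180, draw]
  FD 16: (19,65.184) -> (3,65.184) [heading=180, draw]
  LT 45: heading 180 -> 225
  -- iteration 6/6 --
  FD 11: (3,65.184) -> (-4.778,57.406) [heading=225, draw]
  FD 16: (-4.778,57.406) -> (-16.092,46.092) [heading=225, draw]
  LT 45: heading 225 -> 270
]
LT 43: heading 270 -> 313
Final: pos=(-16.092,46.092), heading=313, 13 segment(s) drawn

Start position: (0, 0)
Final position: (-16.092, 46.092)
Distance = 48.82; >= 1e-6 -> NOT closed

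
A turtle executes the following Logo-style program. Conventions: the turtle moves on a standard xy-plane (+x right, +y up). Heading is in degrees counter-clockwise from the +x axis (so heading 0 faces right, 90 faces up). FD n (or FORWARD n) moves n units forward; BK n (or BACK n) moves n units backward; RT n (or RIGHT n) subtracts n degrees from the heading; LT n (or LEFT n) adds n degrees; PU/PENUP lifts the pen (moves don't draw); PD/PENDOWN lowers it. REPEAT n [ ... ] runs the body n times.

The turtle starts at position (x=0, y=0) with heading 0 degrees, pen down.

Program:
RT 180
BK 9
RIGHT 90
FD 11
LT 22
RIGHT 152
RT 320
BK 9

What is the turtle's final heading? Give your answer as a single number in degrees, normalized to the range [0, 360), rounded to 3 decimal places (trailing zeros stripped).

Answer: 0

Derivation:
Executing turtle program step by step:
Start: pos=(0,0), heading=0, pen down
RT 180: heading 0 -> 180
BK 9: (0,0) -> (9,0) [heading=180, draw]
RT 90: heading 180 -> 90
FD 11: (9,0) -> (9,11) [heading=90, draw]
LT 22: heading 90 -> 112
RT 152: heading 112 -> 320
RT 320: heading 320 -> 0
BK 9: (9,11) -> (0,11) [heading=0, draw]
Final: pos=(0,11), heading=0, 3 segment(s) drawn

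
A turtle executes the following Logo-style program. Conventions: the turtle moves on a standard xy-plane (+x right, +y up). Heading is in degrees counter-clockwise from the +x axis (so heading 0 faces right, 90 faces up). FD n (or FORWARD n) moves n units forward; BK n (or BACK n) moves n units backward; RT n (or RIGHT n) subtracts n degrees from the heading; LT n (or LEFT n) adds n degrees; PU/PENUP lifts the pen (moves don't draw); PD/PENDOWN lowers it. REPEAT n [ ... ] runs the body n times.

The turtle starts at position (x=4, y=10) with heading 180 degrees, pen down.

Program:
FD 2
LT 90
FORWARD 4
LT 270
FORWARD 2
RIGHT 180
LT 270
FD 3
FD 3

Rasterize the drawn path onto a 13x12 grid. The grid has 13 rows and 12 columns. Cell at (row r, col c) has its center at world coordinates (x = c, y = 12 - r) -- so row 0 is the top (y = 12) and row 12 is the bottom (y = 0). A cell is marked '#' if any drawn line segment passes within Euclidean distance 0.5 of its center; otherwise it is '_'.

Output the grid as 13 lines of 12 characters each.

Segment 0: (4,10) -> (2,10)
Segment 1: (2,10) -> (2,6)
Segment 2: (2,6) -> (-0,6)
Segment 3: (-0,6) -> (-0,3)
Segment 4: (-0,3) -> (-0,0)

Answer: ____________
____________
__###_______
__#_________
__#_________
__#_________
###_________
#___________
#___________
#___________
#___________
#___________
#___________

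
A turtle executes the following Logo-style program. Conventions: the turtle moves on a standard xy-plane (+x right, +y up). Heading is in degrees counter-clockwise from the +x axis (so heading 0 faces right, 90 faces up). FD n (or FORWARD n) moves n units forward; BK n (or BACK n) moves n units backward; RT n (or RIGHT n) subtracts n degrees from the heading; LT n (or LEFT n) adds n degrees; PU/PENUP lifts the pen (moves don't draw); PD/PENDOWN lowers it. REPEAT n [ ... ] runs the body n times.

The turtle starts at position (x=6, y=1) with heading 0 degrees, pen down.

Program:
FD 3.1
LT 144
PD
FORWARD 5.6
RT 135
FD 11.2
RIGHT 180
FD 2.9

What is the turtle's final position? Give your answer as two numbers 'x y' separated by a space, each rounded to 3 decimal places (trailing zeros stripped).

Answer: 12.767 5.59

Derivation:
Executing turtle program step by step:
Start: pos=(6,1), heading=0, pen down
FD 3.1: (6,1) -> (9.1,1) [heading=0, draw]
LT 144: heading 0 -> 144
PD: pen down
FD 5.6: (9.1,1) -> (4.57,4.292) [heading=144, draw]
RT 135: heading 144 -> 9
FD 11.2: (4.57,4.292) -> (15.632,6.044) [heading=9, draw]
RT 180: heading 9 -> 189
FD 2.9: (15.632,6.044) -> (12.767,5.59) [heading=189, draw]
Final: pos=(12.767,5.59), heading=189, 4 segment(s) drawn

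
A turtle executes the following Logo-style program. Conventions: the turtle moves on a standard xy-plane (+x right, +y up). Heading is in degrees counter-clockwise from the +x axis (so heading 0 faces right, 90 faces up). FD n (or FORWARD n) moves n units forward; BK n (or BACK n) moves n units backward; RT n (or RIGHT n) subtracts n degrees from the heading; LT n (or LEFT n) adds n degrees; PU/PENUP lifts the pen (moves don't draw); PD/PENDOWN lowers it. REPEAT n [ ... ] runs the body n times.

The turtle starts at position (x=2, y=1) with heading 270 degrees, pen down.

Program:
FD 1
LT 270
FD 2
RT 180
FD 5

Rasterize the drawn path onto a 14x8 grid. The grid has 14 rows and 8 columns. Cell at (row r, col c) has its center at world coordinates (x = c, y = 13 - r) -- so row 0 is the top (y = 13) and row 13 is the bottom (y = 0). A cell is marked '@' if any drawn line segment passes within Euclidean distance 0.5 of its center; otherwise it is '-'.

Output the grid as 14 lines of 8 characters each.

Answer: --------
--------
--------
--------
--------
--------
--------
--------
--------
--------
--------
--------
--@-----
@@@@@@--

Derivation:
Segment 0: (2,1) -> (2,0)
Segment 1: (2,0) -> (-0,0)
Segment 2: (-0,0) -> (5,-0)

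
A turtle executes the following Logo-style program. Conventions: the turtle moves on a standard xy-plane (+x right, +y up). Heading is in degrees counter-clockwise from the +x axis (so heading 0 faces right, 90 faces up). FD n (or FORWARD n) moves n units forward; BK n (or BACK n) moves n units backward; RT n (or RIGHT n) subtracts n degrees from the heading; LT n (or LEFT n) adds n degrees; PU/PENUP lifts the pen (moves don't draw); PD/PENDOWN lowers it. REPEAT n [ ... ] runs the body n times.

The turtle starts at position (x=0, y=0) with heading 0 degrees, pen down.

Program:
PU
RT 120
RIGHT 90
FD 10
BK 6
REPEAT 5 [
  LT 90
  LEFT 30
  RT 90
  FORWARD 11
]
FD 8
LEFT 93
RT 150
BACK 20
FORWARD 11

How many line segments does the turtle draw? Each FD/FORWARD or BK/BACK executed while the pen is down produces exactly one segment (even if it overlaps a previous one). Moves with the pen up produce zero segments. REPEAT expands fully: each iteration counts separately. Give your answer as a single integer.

Answer: 0

Derivation:
Executing turtle program step by step:
Start: pos=(0,0), heading=0, pen down
PU: pen up
RT 120: heading 0 -> 240
RT 90: heading 240 -> 150
FD 10: (0,0) -> (-8.66,5) [heading=150, move]
BK 6: (-8.66,5) -> (-3.464,2) [heading=150, move]
REPEAT 5 [
  -- iteration 1/5 --
  LT 90: heading 150 -> 240
  LT 30: heading 240 -> 270
  RT 90: heading 270 -> 180
  FD 11: (-3.464,2) -> (-14.464,2) [heading=180, move]
  -- iteration 2/5 --
  LT 90: heading 180 -> 270
  LT 30: heading 270 -> 300
  RT 90: heading 300 -> 210
  FD 11: (-14.464,2) -> (-23.99,-3.5) [heading=210, move]
  -- iteration 3/5 --
  LT 90: heading 210 -> 300
  LT 30: heading 300 -> 330
  RT 90: heading 330 -> 240
  FD 11: (-23.99,-3.5) -> (-29.49,-13.026) [heading=240, move]
  -- iteration 4/5 --
  LT 90: heading 240 -> 330
  LT 30: heading 330 -> 0
  RT 90: heading 0 -> 270
  FD 11: (-29.49,-13.026) -> (-29.49,-24.026) [heading=270, move]
  -- iteration 5/5 --
  LT 90: heading 270 -> 0
  LT 30: heading 0 -> 30
  RT 90: heading 30 -> 300
  FD 11: (-29.49,-24.026) -> (-23.99,-33.553) [heading=300, move]
]
FD 8: (-23.99,-33.553) -> (-19.99,-40.481) [heading=300, move]
LT 93: heading 300 -> 33
RT 150: heading 33 -> 243
BK 20: (-19.99,-40.481) -> (-10.911,-22.661) [heading=243, move]
FD 11: (-10.911,-22.661) -> (-15.904,-32.462) [heading=243, move]
Final: pos=(-15.904,-32.462), heading=243, 0 segment(s) drawn
Segments drawn: 0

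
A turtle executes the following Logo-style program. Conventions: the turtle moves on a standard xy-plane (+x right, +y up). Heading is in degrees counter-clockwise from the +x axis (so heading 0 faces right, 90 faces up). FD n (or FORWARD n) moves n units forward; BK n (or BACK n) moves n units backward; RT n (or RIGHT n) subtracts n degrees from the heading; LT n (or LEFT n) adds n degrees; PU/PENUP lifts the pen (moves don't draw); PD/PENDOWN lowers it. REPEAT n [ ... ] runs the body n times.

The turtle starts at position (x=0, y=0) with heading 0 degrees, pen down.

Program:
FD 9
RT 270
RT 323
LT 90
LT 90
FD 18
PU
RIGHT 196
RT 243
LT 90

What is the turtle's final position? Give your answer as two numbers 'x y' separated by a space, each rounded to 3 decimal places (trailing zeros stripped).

Executing turtle program step by step:
Start: pos=(0,0), heading=0, pen down
FD 9: (0,0) -> (9,0) [heading=0, draw]
RT 270: heading 0 -> 90
RT 323: heading 90 -> 127
LT 90: heading 127 -> 217
LT 90: heading 217 -> 307
FD 18: (9,0) -> (19.833,-14.375) [heading=307, draw]
PU: pen up
RT 196: heading 307 -> 111
RT 243: heading 111 -> 228
LT 90: heading 228 -> 318
Final: pos=(19.833,-14.375), heading=318, 2 segment(s) drawn

Answer: 19.833 -14.375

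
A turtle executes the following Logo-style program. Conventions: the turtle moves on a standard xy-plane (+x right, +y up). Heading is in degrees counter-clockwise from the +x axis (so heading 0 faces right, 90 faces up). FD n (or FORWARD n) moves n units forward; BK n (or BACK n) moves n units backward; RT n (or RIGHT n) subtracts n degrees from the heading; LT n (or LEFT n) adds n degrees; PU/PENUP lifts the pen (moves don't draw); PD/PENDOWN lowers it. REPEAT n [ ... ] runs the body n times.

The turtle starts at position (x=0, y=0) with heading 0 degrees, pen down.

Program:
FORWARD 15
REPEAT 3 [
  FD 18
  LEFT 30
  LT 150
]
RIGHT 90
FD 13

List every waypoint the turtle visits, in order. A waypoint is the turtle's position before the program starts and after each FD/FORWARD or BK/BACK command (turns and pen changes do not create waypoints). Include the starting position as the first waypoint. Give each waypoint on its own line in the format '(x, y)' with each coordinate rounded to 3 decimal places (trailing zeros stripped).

Answer: (0, 0)
(15, 0)
(33, 0)
(15, 0)
(33, 0)
(33, 13)

Derivation:
Executing turtle program step by step:
Start: pos=(0,0), heading=0, pen down
FD 15: (0,0) -> (15,0) [heading=0, draw]
REPEAT 3 [
  -- iteration 1/3 --
  FD 18: (15,0) -> (33,0) [heading=0, draw]
  LT 30: heading 0 -> 30
  LT 150: heading 30 -> 180
  -- iteration 2/3 --
  FD 18: (33,0) -> (15,0) [heading=180, draw]
  LT 30: heading 180 -> 210
  LT 150: heading 210 -> 0
  -- iteration 3/3 --
  FD 18: (15,0) -> (33,0) [heading=0, draw]
  LT 30: heading 0 -> 30
  LT 150: heading 30 -> 180
]
RT 90: heading 180 -> 90
FD 13: (33,0) -> (33,13) [heading=90, draw]
Final: pos=(33,13), heading=90, 5 segment(s) drawn
Waypoints (6 total):
(0, 0)
(15, 0)
(33, 0)
(15, 0)
(33, 0)
(33, 13)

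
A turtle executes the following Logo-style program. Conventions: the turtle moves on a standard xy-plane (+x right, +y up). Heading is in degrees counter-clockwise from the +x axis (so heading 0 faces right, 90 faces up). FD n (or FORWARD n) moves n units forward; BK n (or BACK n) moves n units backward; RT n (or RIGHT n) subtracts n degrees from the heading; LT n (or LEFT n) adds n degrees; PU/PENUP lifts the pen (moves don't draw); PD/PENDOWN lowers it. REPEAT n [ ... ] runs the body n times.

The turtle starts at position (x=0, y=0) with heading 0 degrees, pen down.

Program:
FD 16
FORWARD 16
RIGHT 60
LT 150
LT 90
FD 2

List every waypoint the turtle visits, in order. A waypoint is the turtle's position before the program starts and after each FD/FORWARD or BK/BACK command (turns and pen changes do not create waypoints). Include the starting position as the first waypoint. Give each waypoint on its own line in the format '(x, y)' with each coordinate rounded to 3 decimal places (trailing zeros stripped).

Answer: (0, 0)
(16, 0)
(32, 0)
(30, 0)

Derivation:
Executing turtle program step by step:
Start: pos=(0,0), heading=0, pen down
FD 16: (0,0) -> (16,0) [heading=0, draw]
FD 16: (16,0) -> (32,0) [heading=0, draw]
RT 60: heading 0 -> 300
LT 150: heading 300 -> 90
LT 90: heading 90 -> 180
FD 2: (32,0) -> (30,0) [heading=180, draw]
Final: pos=(30,0), heading=180, 3 segment(s) drawn
Waypoints (4 total):
(0, 0)
(16, 0)
(32, 0)
(30, 0)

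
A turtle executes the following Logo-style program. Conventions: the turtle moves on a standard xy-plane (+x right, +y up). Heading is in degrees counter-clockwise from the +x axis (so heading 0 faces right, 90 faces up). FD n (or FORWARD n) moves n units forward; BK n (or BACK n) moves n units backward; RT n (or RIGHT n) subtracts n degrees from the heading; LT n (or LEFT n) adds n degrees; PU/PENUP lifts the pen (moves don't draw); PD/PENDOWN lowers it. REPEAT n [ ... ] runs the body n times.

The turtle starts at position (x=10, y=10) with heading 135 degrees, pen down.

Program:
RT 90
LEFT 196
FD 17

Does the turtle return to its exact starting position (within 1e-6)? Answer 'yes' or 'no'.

Executing turtle program step by step:
Start: pos=(10,10), heading=135, pen down
RT 90: heading 135 -> 45
LT 196: heading 45 -> 241
FD 17: (10,10) -> (1.758,-4.869) [heading=241, draw]
Final: pos=(1.758,-4.869), heading=241, 1 segment(s) drawn

Start position: (10, 10)
Final position: (1.758, -4.869)
Distance = 17; >= 1e-6 -> NOT closed

Answer: no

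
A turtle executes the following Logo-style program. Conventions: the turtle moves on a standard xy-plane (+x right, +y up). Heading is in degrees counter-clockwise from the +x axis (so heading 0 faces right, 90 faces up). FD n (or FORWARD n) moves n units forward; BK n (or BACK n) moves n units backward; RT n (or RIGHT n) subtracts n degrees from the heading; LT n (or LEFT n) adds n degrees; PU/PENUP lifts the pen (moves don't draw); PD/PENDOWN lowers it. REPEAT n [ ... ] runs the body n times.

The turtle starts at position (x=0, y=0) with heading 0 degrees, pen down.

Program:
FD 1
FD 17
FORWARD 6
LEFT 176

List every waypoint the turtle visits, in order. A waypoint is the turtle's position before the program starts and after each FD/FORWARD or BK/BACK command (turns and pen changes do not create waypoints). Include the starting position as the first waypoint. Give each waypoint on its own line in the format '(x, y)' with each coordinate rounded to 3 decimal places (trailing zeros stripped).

Executing turtle program step by step:
Start: pos=(0,0), heading=0, pen down
FD 1: (0,0) -> (1,0) [heading=0, draw]
FD 17: (1,0) -> (18,0) [heading=0, draw]
FD 6: (18,0) -> (24,0) [heading=0, draw]
LT 176: heading 0 -> 176
Final: pos=(24,0), heading=176, 3 segment(s) drawn
Waypoints (4 total):
(0, 0)
(1, 0)
(18, 0)
(24, 0)

Answer: (0, 0)
(1, 0)
(18, 0)
(24, 0)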